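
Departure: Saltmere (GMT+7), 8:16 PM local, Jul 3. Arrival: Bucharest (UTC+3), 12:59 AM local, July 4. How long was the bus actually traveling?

8 hours 43 minutes

Departure in UTC: 8:16 PM − 7:00 = 1:16 PM on Jul 3.
Arrival in UTC: 12:59 AM − 3:00 = 9:59 PM on Jul 3.
Elapsed = 9:59 PM − 1:16 PM = 8 hours 43 minutes.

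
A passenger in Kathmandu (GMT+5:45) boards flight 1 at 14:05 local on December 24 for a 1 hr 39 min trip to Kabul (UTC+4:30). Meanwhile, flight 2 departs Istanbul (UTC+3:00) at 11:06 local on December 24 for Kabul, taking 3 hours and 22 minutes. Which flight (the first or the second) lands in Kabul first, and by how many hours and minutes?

Flight 1 in UTC: 14:05 − 5:45 = 08:20 on Dec 24.
+1 hour and 39 minutes → arrive 09:59 UTC on Dec 24.
Flight 2 in UTC: 11:06 − 3:00 = 08:06 on Dec 24.
+3 hours and 22 minutes → arrive 11:28 UTC on Dec 24.
Flight 1 lands earlier by 1 hour 29 minutes.

the first, by 1 hour 29 minutes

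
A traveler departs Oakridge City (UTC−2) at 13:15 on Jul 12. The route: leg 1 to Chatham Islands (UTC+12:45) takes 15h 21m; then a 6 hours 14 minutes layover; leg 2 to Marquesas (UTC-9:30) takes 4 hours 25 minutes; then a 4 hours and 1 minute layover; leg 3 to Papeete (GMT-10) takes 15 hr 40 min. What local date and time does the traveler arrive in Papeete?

Convert departure to UTC: 13:15 + 2:00 = 15:15 UTC on Jul 12.
Add 15 hours and 21 minutes leg 1 → 06:36 UTC (Jul 13).
Add 6 hours and 14 minutes layover in Chatham Islands → 12:50 UTC.
Add 4 hours and 25 minutes leg 2 → 17:15 UTC.
Add 4 hours and 1 minute layover in Marquesas → 21:16 UTC.
Add 15 hours and 40 minutes leg 3 → 12:56 UTC (Jul 14).
Papeete is UTC−10:00, so local arrival = 12:56 − 10:00 = 02:56 on Jul 14.

02:56 on Jul 14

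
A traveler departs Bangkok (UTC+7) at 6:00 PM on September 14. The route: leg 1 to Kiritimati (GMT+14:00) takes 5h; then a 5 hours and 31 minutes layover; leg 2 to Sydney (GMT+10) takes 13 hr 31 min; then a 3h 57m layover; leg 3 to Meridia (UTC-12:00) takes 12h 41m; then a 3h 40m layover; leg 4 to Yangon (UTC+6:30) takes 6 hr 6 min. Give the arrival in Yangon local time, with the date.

7:56 PM on September 16

Convert departure to UTC: 6:00 PM − 7:00 = 11:00 AM UTC on Sep 14.
Add 5 hours leg 1 → 4:00 PM UTC.
Add 5 hours and 31 minutes layover in Kiritimati → 9:31 PM UTC.
Add 13 hours and 31 minutes leg 2 → 11:02 AM UTC (Sep 15).
Add 3 hours and 57 minutes layover in Sydney → 2:59 PM UTC.
Add 12 hours and 41 minutes leg 3 → 3:40 AM UTC (Sep 16).
Add 3 hours and 40 minutes layover in Meridia → 7:20 AM UTC.
Add 6 hours and 6 minutes leg 4 → 1:26 PM UTC.
Yangon is UTC+6:30, so local arrival = 1:26 PM + 6:30 = 7:56 PM on Sep 16.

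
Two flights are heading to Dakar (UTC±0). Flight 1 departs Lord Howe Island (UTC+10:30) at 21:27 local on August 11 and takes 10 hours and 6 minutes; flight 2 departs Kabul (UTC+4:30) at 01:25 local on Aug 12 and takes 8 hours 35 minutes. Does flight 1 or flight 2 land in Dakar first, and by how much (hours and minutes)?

the first, by 8 hours 27 minutes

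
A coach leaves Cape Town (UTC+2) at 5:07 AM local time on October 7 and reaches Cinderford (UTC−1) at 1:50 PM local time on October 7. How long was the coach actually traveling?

11 hours 43 minutes

Departure in UTC: 5:07 AM − 2:00 = 3:07 AM on Oct 7.
Arrival in UTC: 1:50 PM + 1:00 = 2:50 PM on Oct 7.
Elapsed = 2:50 PM − 3:07 AM = 11 hours 43 minutes.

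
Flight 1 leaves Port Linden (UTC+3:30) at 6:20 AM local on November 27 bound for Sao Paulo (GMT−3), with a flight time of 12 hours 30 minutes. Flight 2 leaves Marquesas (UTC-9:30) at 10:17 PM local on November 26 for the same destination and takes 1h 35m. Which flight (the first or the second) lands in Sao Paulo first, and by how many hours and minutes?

the second, by 5 hours 58 minutes

Flight 1 in UTC: 6:20 AM − 3:30 = 2:50 AM on Nov 27.
+12 hours and 30 minutes → arrive 3:20 PM UTC on Nov 27.
Flight 2 in UTC: 10:17 PM + 9:30 = 7:47 AM on Nov 27.
+1 hour and 35 minutes → arrive 9:22 AM UTC on Nov 27.
Flight 2 lands earlier by 5 hours 58 minutes.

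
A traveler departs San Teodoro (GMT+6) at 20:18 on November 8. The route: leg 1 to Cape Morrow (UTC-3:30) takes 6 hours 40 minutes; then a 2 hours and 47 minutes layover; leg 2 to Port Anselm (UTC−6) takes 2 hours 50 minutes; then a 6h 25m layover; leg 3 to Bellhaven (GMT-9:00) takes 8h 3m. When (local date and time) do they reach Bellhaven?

Convert departure to UTC: 20:18 − 6:00 = 14:18 UTC on Nov 8.
Add 6 hours 40 minutes leg 1 → 20:58 UTC.
Add 2 hours 47 minutes layover in Cape Morrow → 23:45 UTC.
Add 2 hours 50 minutes leg 2 → 02:35 UTC (Nov 9).
Add 6 hours 25 minutes layover in Port Anselm → 09:00 UTC.
Add 8 hours and 3 minutes leg 3 → 17:03 UTC.
Bellhaven is UTC−9:00, so local arrival = 17:03 − 9:00 = 08:03 on Nov 9.

08:03 on Nov 9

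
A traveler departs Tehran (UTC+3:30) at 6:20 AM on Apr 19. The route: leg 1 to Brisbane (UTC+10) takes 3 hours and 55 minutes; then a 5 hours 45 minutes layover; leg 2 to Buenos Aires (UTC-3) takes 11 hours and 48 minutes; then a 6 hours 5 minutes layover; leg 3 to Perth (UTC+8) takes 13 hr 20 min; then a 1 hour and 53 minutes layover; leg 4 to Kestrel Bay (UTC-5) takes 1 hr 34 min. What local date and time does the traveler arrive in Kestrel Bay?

6:10 PM on Apr 20

Convert departure to UTC: 6:20 AM − 3:30 = 2:50 AM UTC on Apr 19.
Add 3 hours and 55 minutes leg 1 → 6:45 AM UTC.
Add 5 hours 45 minutes layover in Brisbane → 12:30 PM UTC.
Add 11 hours 48 minutes leg 2 → 12:18 AM UTC (Apr 20).
Add 6 hours 5 minutes layover in Buenos Aires → 6:23 AM UTC.
Add 13 hours 20 minutes leg 3 → 7:43 PM UTC.
Add 1 hour and 53 minutes layover in Perth → 9:36 PM UTC.
Add 1 hour and 34 minutes leg 4 → 11:10 PM UTC.
Kestrel Bay is UTC−5:00, so local arrival = 11:10 PM − 5:00 = 6:10 PM on Apr 20.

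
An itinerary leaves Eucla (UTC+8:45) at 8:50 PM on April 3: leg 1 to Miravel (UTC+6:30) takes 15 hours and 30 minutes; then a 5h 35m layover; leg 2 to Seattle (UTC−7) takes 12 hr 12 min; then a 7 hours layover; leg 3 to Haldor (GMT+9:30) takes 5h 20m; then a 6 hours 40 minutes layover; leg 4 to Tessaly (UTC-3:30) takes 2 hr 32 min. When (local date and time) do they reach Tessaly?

3:24 PM on April 5

Convert departure to UTC: 8:50 PM − 8:45 = 12:05 PM UTC on Apr 3.
Add 15 hours 30 minutes leg 1 → 3:35 AM UTC (Apr 4).
Add 5 hours 35 minutes layover in Miravel → 9:10 AM UTC.
Add 12 hours 12 minutes leg 2 → 9:22 PM UTC.
Add 7 hours layover in Seattle → 4:22 AM UTC (Apr 5).
Add 5 hours and 20 minutes leg 3 → 9:42 AM UTC.
Add 6 hours and 40 minutes layover in Haldor → 4:22 PM UTC.
Add 2 hours and 32 minutes leg 4 → 6:54 PM UTC.
Tessaly is UTC−3:30, so local arrival = 6:54 PM − 3:30 = 3:24 PM on Apr 5.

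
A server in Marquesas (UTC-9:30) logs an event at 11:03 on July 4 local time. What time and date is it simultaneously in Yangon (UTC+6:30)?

03:03 on July 5

Yangon is 16:00 ahead of Marquesas.
Shift by the zone difference: 11:03 + 16:00 = 03:03 on Jul 5 in Yangon.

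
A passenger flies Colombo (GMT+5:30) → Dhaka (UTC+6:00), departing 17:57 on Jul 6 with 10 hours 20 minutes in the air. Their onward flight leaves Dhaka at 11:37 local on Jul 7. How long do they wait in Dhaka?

6 hours 50 minutes

Convert departure to UTC: 17:57 − 5:30 = 12:27 UTC on Jul 6.
Add 10 hours and 20 minutes flight time → 22:47 UTC.
Dhaka is UTC+6:00, so local arrival = 22:47 + 6:00 = 04:47 on Jul 7.
Layover = 11:37 − 04:47 = 6 hours 50 minutes.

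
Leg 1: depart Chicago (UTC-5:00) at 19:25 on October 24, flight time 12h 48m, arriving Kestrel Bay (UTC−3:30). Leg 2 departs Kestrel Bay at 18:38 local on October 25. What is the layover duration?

Convert departure to UTC: 19:25 + 5:00 = 00:25 UTC on Oct 25.
Add 12 hours and 48 minutes flight time → 13:13 UTC.
Kestrel Bay is UTC−3:30, so local arrival = 13:13 − 3:30 = 09:43 on Oct 25.
Layover = 18:38 − 09:43 = 8 hours 55 minutes.

8 hours 55 minutes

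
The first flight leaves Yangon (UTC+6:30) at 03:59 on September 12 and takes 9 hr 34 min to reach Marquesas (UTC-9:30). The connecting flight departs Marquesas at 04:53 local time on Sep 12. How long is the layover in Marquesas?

Convert departure to UTC: 03:59 − 6:30 = 21:29 UTC on Sep 11.
Add 9 hours 34 minutes flight time → 07:03 UTC (Sep 12).
Marquesas is UTC−9:30, so local arrival = 07:03 − 9:30 = 21:33 on Sep 11.
Layover = 04:53 − 21:33 (+1 day) = 7 hours 20 minutes.

7 hours 20 minutes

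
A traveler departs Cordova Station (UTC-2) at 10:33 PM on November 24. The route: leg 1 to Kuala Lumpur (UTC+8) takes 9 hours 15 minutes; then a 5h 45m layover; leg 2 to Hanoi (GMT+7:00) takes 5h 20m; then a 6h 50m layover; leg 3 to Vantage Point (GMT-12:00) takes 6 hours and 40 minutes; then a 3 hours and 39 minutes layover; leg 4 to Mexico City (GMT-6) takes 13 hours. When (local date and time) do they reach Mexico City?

9:02 PM on Nov 26

Convert departure to UTC: 10:33 PM + 2:00 = 12:33 AM UTC on Nov 25.
Add 9 hours and 15 minutes leg 1 → 9:48 AM UTC.
Add 5 hours 45 minutes layover in Kuala Lumpur → 3:33 PM UTC.
Add 5 hours and 20 minutes leg 2 → 8:53 PM UTC.
Add 6 hours 50 minutes layover in Hanoi → 3:43 AM UTC (Nov 26).
Add 6 hours 40 minutes leg 3 → 10:23 AM UTC.
Add 3 hours 39 minutes layover in Vantage Point → 2:02 PM UTC.
Add 13 hours leg 4 → 3:02 AM UTC (Nov 27).
Mexico City is UTC−6:00, so local arrival = 3:02 AM − 6:00 = 9:02 PM on Nov 26.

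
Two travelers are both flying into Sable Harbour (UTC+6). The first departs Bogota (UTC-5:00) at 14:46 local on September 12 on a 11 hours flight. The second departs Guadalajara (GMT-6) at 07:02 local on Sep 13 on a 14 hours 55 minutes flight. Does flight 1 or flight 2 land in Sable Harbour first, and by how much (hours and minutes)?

Flight 1 in UTC: 14:46 + 5:00 = 19:46 on Sep 12.
+11 hours → arrive 06:46 UTC on Sep 13.
Flight 2 in UTC: 07:02 + 6:00 = 13:02 on Sep 13.
+14 hours and 55 minutes → arrive 03:57 UTC on Sep 14.
Flight 1 lands earlier by 21 hours 11 minutes.

the first, by 21 hours 11 minutes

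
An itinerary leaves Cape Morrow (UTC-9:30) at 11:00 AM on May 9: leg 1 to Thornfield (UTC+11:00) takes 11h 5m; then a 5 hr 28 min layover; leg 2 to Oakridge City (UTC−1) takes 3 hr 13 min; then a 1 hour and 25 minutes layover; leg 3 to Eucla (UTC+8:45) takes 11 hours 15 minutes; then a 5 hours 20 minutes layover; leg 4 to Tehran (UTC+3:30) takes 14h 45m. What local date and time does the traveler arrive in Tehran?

Convert departure to UTC: 11:00 AM + 9:30 = 8:30 PM UTC on May 9.
Add 11 hours and 5 minutes leg 1 → 7:35 AM UTC (May 10).
Add 5 hours 28 minutes layover in Thornfield → 1:03 PM UTC.
Add 3 hours and 13 minutes leg 2 → 4:16 PM UTC.
Add 1 hour and 25 minutes layover in Oakridge City → 5:41 PM UTC.
Add 11 hours 15 minutes leg 3 → 4:56 AM UTC (May 11).
Add 5 hours and 20 minutes layover in Eucla → 10:16 AM UTC.
Add 14 hours and 45 minutes leg 4 → 1:01 AM UTC (May 12).
Tehran is UTC+3:30, so local arrival = 1:01 AM + 3:30 = 4:31 AM on May 12.

4:31 AM on May 12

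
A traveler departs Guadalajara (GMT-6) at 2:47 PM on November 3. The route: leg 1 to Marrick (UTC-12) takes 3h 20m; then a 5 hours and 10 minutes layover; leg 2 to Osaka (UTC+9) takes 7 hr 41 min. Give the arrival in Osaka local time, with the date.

9:58 PM on November 4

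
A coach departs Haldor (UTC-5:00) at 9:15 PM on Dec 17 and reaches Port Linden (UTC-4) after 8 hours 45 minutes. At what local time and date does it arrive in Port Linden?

7:00 AM on December 18

Convert departure to UTC: 9:15 PM + 5:00 = 2:15 AM UTC on Dec 18.
Add 8 hours and 45 minutes travel time → 11:00 AM UTC.
Port Linden is UTC−4:00, so local arrival = 11:00 AM − 4:00 = 7:00 AM on Dec 18.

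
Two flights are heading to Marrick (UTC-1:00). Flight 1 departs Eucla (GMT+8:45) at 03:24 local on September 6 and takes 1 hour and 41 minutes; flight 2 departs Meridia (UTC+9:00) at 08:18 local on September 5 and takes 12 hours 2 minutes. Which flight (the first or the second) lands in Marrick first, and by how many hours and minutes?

Flight 1 in UTC: 03:24 − 8:45 = 18:39 on Sep 5.
+1 hour 41 minutes → arrive 20:20 UTC on Sep 5.
Flight 2 in UTC: 08:18 − 9:00 = 23:18 on Sep 4.
+12 hours 2 minutes → arrive 11:20 UTC on Sep 5.
Flight 2 lands earlier by 9 hours.

the second, by 9 hours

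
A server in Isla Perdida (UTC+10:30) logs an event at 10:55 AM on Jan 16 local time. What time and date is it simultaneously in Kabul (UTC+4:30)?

Kabul is 6:00 behind Isla Perdida.
Shift by the zone difference: 10:55 AM − 6:00 = 4:55 AM on Jan 16 in Kabul.

4:55 AM on January 16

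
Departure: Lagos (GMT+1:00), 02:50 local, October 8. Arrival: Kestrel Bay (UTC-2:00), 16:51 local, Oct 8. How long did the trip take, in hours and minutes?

Kestrel Bay is 3:00 behind Lagos.
Clock-face elapsed time (ignoring zones) is 14 hours 1 minute.
Actual elapsed = 14 hours 1 minute + 3:00 = 17 hours 1 minute.

17 hours 1 minute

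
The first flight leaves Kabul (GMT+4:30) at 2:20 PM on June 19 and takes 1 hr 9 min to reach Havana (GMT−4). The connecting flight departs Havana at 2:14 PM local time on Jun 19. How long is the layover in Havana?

Convert departure to UTC: 2:20 PM − 4:30 = 9:50 AM UTC on Jun 19.
Add 1 hour 9 minutes flight time → 10:59 AM UTC.
Havana is UTC−4:00, so local arrival = 10:59 AM − 4:00 = 6:59 AM on Jun 19.
Layover = 2:14 PM − 6:59 AM = 7 hours 15 minutes.

7 hours 15 minutes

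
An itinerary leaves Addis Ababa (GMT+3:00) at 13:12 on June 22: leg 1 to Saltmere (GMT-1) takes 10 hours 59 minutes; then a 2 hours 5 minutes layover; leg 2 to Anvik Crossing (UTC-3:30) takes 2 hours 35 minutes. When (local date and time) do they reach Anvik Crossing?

Convert departure to UTC: 13:12 − 3:00 = 10:12 UTC on Jun 22.
Add 10 hours 59 minutes leg 1 → 21:11 UTC.
Add 2 hours 5 minutes layover in Saltmere → 23:16 UTC.
Add 2 hours and 35 minutes leg 2 → 01:51 UTC (Jun 23).
Anvik Crossing is UTC−3:30, so local arrival = 01:51 − 3:30 = 22:21 on Jun 22.

22:21 on June 22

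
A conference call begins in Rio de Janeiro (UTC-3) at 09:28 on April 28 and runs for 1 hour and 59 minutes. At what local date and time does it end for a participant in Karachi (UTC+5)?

Convert start to UTC: 09:28 + 3:00 = 12:28 UTC on Apr 28.
Add 1 hour 59 minutes duration → 14:27 UTC.
Karachi is UTC+5:00, so local end time = 14:27 + 5:00 = 19:27 on Apr 28.

19:27 on April 28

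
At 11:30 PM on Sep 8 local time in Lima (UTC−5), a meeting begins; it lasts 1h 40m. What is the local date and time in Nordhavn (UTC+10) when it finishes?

4:10 PM on September 9

Convert start to UTC: 11:30 PM + 5:00 = 4:30 AM UTC on Sep 9.
Add 1 hour and 40 minutes duration → 6:10 AM UTC.
Nordhavn is UTC+10:00, so local end time = 6:10 AM + 10:00 = 4:10 PM on Sep 9.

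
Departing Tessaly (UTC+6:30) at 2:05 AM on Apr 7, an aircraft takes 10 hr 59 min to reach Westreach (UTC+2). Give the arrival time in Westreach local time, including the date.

Convert departure to UTC: 2:05 AM − 6:30 = 7:35 PM UTC on Apr 6.
Add 10 hours and 59 minutes travel time → 6:34 AM UTC (Apr 7).
Westreach is UTC+2:00, so local arrival = 6:34 AM + 2:00 = 8:34 AM on Apr 7.

8:34 AM on April 7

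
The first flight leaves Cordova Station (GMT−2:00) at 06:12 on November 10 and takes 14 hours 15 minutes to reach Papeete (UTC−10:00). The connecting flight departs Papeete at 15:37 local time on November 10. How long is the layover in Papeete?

3 hours 10 minutes

Convert departure to UTC: 06:12 + 2:00 = 08:12 UTC on Nov 10.
Add 14 hours 15 minutes flight time → 22:27 UTC.
Papeete is UTC−10:00, so local arrival = 22:27 − 10:00 = 12:27 on Nov 10.
Layover = 15:37 − 12:27 = 3 hours 10 minutes.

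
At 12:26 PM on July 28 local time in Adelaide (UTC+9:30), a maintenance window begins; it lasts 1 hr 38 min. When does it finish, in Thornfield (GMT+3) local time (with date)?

Convert start to UTC: 12:26 PM − 9:30 = 2:56 AM UTC on Jul 28.
Add 1 hour 38 minutes duration → 4:34 AM UTC.
Thornfield is UTC+3:00, so local end time = 4:34 AM + 3:00 = 7:34 AM on Jul 28.

7:34 AM on July 28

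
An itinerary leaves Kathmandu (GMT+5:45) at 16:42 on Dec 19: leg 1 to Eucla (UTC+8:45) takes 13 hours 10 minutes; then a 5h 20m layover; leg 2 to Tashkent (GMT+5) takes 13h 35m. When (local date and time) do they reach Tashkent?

00:02 on December 21

Convert departure to UTC: 16:42 − 5:45 = 10:57 UTC on Dec 19.
Add 13 hours 10 minutes leg 1 → 00:07 UTC (Dec 20).
Add 5 hours 20 minutes layover in Eucla → 05:27 UTC.
Add 13 hours 35 minutes leg 2 → 19:02 UTC.
Tashkent is UTC+5:00, so local arrival = 19:02 + 5:00 = 00:02 on Dec 21.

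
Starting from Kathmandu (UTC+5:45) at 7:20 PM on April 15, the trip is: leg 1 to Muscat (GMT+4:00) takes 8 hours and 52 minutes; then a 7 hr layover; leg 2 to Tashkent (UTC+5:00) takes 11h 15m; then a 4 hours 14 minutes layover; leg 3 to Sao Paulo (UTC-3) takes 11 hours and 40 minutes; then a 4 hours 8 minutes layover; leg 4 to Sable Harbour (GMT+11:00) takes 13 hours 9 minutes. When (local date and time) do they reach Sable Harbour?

12:53 PM on Apr 18

Convert departure to UTC: 7:20 PM − 5:45 = 1:35 PM UTC on Apr 15.
Add 8 hours 52 minutes leg 1 → 10:27 PM UTC.
Add 7 hours layover in Muscat → 5:27 AM UTC (Apr 16).
Add 11 hours 15 minutes leg 2 → 4:42 PM UTC.
Add 4 hours 14 minutes layover in Tashkent → 8:56 PM UTC.
Add 11 hours 40 minutes leg 3 → 8:36 AM UTC (Apr 17).
Add 4 hours and 8 minutes layover in Sao Paulo → 12:44 PM UTC.
Add 13 hours 9 minutes leg 4 → 1:53 AM UTC (Apr 18).
Sable Harbour is UTC+11:00, so local arrival = 1:53 AM + 11:00 = 12:53 PM on Apr 18.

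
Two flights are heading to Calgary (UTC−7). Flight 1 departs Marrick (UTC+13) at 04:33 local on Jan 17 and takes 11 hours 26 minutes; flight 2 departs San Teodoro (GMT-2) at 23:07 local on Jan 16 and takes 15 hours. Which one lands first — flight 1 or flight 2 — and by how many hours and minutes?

Flight 1 in UTC: 04:33 − 13:00 = 15:33 on Jan 16.
+11 hours and 26 minutes → arrive 02:59 UTC on Jan 17.
Flight 2 in UTC: 23:07 + 2:00 = 01:07 on Jan 17.
+15 hours → arrive 16:07 UTC on Jan 17.
Flight 1 lands earlier by 13 hours 8 minutes.

the first, by 13 hours 8 minutes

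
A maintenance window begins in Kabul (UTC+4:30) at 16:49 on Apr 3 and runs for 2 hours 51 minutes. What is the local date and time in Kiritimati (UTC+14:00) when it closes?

05:10 on April 4

Kiritimati is 9:30 ahead of Kabul.
After 2 hours and 51 minutes it is 19:40 in Kabul.
Shift by the zone difference: 19:40 + 9:30 = 05:10 on Apr 4 in Kiritimati.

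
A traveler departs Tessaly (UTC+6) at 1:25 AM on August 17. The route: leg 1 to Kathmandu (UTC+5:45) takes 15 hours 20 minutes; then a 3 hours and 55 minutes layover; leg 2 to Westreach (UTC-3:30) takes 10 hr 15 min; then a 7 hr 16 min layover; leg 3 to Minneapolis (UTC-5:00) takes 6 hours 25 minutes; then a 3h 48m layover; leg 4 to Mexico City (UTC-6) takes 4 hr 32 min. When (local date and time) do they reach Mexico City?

4:56 PM on Aug 18

Convert departure to UTC: 1:25 AM − 6:00 = 7:25 PM UTC on Aug 16.
Add 15 hours 20 minutes leg 1 → 10:45 AM UTC (Aug 17).
Add 3 hours 55 minutes layover in Kathmandu → 2:40 PM UTC.
Add 10 hours and 15 minutes leg 2 → 12:55 AM UTC (Aug 18).
Add 7 hours 16 minutes layover in Westreach → 8:11 AM UTC.
Add 6 hours 25 minutes leg 3 → 2:36 PM UTC.
Add 3 hours 48 minutes layover in Minneapolis → 6:24 PM UTC.
Add 4 hours and 32 minutes leg 4 → 10:56 PM UTC.
Mexico City is UTC−6:00, so local arrival = 10:56 PM − 6:00 = 4:56 PM on Aug 18.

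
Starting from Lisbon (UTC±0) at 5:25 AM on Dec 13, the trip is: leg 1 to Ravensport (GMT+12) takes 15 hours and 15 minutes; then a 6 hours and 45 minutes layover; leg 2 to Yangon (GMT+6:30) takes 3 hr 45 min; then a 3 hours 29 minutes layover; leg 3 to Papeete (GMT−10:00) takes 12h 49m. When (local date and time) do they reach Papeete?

1:28 PM on Dec 14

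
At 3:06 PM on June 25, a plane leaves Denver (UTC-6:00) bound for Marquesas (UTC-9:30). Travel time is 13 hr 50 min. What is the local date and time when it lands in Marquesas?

Convert departure to UTC: 3:06 PM + 6:00 = 9:06 PM UTC on Jun 25.
Add 13 hours 50 minutes travel time → 10:56 AM UTC (Jun 26).
Marquesas is UTC−9:30, so local arrival = 10:56 AM − 9:30 = 1:26 AM on Jun 26.

1:26 AM on June 26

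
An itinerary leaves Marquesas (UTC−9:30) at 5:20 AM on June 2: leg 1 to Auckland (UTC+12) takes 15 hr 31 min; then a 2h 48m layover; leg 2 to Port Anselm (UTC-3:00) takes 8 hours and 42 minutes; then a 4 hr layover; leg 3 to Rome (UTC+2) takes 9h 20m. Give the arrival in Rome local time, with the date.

Convert departure to UTC: 5:20 AM + 9:30 = 2:50 PM UTC on Jun 2.
Add 15 hours 31 minutes leg 1 → 6:21 AM UTC (Jun 3).
Add 2 hours 48 minutes layover in Auckland → 9:09 AM UTC.
Add 8 hours and 42 minutes leg 2 → 5:51 PM UTC.
Add 4 hours layover in Port Anselm → 9:51 PM UTC.
Add 9 hours 20 minutes leg 3 → 7:11 AM UTC (Jun 4).
Rome is UTC+2:00, so local arrival = 7:11 AM + 2:00 = 9:11 AM on Jun 4.

9:11 AM on Jun 4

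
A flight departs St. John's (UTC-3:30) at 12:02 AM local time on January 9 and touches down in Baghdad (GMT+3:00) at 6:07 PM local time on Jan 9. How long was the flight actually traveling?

Departure in UTC: 12:02 AM + 3:30 = 3:32 AM on Jan 9.
Arrival in UTC: 6:07 PM − 3:00 = 3:07 PM on Jan 9.
Elapsed = 3:07 PM − 3:32 AM = 11 hours 35 minutes.

11 hours 35 minutes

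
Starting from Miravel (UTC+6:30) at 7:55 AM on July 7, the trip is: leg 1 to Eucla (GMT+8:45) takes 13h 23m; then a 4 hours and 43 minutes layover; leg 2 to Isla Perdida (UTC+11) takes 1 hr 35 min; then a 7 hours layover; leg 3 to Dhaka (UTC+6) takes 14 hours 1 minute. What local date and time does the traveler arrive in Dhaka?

Convert departure to UTC: 7:55 AM − 6:30 = 1:25 AM UTC on Jul 7.
Add 13 hours and 23 minutes leg 1 → 2:48 PM UTC.
Add 4 hours 43 minutes layover in Eucla → 7:31 PM UTC.
Add 1 hour 35 minutes leg 2 → 9:06 PM UTC.
Add 7 hours layover in Isla Perdida → 4:06 AM UTC (Jul 8).
Add 14 hours 1 minute leg 3 → 6:07 PM UTC.
Dhaka is UTC+6:00, so local arrival = 6:07 PM + 6:00 = 12:07 AM on Jul 9.

12:07 AM on July 9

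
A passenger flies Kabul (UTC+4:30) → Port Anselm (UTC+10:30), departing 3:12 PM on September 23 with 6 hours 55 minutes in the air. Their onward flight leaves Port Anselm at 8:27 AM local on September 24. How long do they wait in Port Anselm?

Convert departure to UTC: 3:12 PM − 4:30 = 10:42 AM UTC on Sep 23.
Add 6 hours 55 minutes flight time → 5:37 PM UTC.
Port Anselm is UTC+10:30, so local arrival = 5:37 PM + 10:30 = 4:07 AM on Sep 24.
Layover = 8:27 AM − 4:07 AM = 4 hours 20 minutes.

4 hours 20 minutes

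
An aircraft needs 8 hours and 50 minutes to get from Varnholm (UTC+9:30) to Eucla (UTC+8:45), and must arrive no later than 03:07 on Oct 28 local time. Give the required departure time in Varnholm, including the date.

19:02 on October 27

Target arrival in UTC: 03:07 − 8:45 = 18:22 on Oct 27.
Subtract 8 hours and 50 minutes → departure 09:32 UTC on Oct 27.
Varnholm is UTC+9:30: 09:32 + 9:30 = 19:02 on Oct 27.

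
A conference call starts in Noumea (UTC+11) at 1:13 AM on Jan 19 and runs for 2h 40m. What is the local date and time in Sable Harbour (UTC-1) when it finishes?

3:53 PM on January 18

Sable Harbour is 12:00 behind Noumea.
After 2 hours 40 minutes it is 3:53 AM in Noumea.
Shift by the zone difference: 3:53 AM − 12:00 = 3:53 PM on Jan 18 in Sable Harbour.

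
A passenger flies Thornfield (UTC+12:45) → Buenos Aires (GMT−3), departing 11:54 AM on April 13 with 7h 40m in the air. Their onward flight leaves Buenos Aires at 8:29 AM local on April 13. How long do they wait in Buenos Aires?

4 hours 40 minutes

Convert departure to UTC: 11:54 AM − 12:45 = 11:09 PM UTC on Apr 12.
Add 7 hours and 40 minutes flight time → 6:49 AM UTC (Apr 13).
Buenos Aires is UTC−3:00, so local arrival = 6:49 AM − 3:00 = 3:49 AM on Apr 13.
Layover = 8:29 AM − 3:49 AM = 4 hours 40 minutes.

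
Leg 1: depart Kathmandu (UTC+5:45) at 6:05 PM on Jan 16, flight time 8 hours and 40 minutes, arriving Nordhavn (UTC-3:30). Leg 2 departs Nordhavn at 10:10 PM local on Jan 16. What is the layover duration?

Convert departure to UTC: 6:05 PM − 5:45 = 12:20 PM UTC on Jan 16.
Add 8 hours and 40 minutes flight time → 9:00 PM UTC.
Nordhavn is UTC−3:30, so local arrival = 9:00 PM − 3:30 = 5:30 PM on Jan 16.
Layover = 10:10 PM − 5:30 PM = 4 hours 40 minutes.

4 hours 40 minutes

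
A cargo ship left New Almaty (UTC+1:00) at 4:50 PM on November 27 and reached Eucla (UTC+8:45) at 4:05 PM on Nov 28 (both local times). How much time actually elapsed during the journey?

15 hours 30 minutes

Departure in UTC: 4:50 PM − 1:00 = 3:50 PM on Nov 27.
Arrival in UTC: 4:05 PM − 8:45 = 7:20 AM on Nov 28.
Elapsed = 7:20 AM − 3:50 PM (+1 day) = 15 hours 30 minutes.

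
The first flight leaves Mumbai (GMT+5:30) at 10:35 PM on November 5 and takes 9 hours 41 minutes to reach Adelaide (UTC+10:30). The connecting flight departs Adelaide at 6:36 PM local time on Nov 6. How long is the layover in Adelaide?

Convert departure to UTC: 10:35 PM − 5:30 = 5:05 PM UTC on Nov 5.
Add 9 hours 41 minutes flight time → 2:46 AM UTC (Nov 6).
Adelaide is UTC+10:30, so local arrival = 2:46 AM + 10:30 = 1:16 PM on Nov 6.
Layover = 6:36 PM − 1:16 PM = 5 hours 20 minutes.

5 hours 20 minutes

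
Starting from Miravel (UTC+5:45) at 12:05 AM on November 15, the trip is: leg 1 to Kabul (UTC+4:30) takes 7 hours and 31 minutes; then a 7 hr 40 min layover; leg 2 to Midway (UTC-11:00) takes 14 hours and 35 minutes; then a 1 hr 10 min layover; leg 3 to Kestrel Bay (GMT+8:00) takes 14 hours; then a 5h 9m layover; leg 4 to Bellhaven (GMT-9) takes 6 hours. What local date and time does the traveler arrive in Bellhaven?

5:25 PM on Nov 16

Convert departure to UTC: 12:05 AM − 5:45 = 6:20 PM UTC on Nov 14.
Add 7 hours 31 minutes leg 1 → 1:51 AM UTC (Nov 15).
Add 7 hours 40 minutes layover in Kabul → 9:31 AM UTC.
Add 14 hours and 35 minutes leg 2 → 12:06 AM UTC (Nov 16).
Add 1 hour and 10 minutes layover in Midway → 1:16 AM UTC.
Add 14 hours leg 3 → 3:16 PM UTC.
Add 5 hours 9 minutes layover in Kestrel Bay → 8:25 PM UTC.
Add 6 hours leg 4 → 2:25 AM UTC (Nov 17).
Bellhaven is UTC−9:00, so local arrival = 2:25 AM − 9:00 = 5:25 PM on Nov 16.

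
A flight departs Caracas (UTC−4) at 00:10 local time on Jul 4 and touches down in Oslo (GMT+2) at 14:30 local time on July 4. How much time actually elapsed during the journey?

8 hours 20 minutes

Oslo is 6:00 ahead of Caracas.
Clock-face elapsed time (ignoring zones) is 14 hours 20 minutes.
Actual elapsed = 14 hours 20 minutes − 6:00 = 8 hours 20 minutes.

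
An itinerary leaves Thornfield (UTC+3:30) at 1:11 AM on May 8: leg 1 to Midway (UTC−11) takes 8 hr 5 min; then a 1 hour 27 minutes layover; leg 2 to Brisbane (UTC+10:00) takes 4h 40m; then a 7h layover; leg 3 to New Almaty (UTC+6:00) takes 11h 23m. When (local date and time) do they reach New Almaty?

Convert departure to UTC: 1:11 AM − 3:30 = 9:41 PM UTC on May 7.
Add 8 hours and 5 minutes leg 1 → 5:46 AM UTC (May 8).
Add 1 hour 27 minutes layover in Midway → 7:13 AM UTC.
Add 4 hours and 40 minutes leg 2 → 11:53 AM UTC.
Add 7 hours layover in Brisbane → 6:53 PM UTC.
Add 11 hours and 23 minutes leg 3 → 6:16 AM UTC (May 9).
New Almaty is UTC+6:00, so local arrival = 6:16 AM + 6:00 = 12:16 PM on May 9.

12:16 PM on May 9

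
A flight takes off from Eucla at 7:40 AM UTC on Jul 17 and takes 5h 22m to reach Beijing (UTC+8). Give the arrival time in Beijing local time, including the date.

9:02 PM on July 17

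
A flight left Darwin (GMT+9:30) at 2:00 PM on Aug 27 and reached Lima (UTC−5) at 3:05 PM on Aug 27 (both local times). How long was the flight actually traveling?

Lima is 14:30 behind Darwin.
Clock-face elapsed time (ignoring zones) is 1 hour 5 minutes.
Actual elapsed = 1 hour 5 minutes + 14:30 = 15 hours 35 minutes.

15 hours 35 minutes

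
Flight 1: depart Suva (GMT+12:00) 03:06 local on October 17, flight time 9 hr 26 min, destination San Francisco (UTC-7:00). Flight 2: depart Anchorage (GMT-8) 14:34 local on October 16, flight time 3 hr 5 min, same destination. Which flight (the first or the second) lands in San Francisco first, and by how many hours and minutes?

Flight 1 in UTC: 03:06 − 12:00 = 15:06 on Oct 16.
+9 hours 26 minutes → arrive 00:32 UTC on Oct 17.
Flight 2 in UTC: 14:34 + 8:00 = 22:34 on Oct 16.
+3 hours 5 minutes → arrive 01:39 UTC on Oct 17.
Flight 1 lands earlier by 1 hour 7 minutes.

the first, by 1 hour 7 minutes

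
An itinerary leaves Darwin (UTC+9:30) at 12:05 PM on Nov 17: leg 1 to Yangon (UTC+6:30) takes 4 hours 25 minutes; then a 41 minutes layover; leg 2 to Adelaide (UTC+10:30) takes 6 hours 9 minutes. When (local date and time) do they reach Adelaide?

12:20 AM on Nov 18

Convert departure to UTC: 12:05 PM − 9:30 = 2:35 AM UTC on Nov 17.
Add 4 hours 25 minutes leg 1 → 7:00 AM UTC.
Add 41 minutes layover in Yangon → 7:41 AM UTC.
Add 6 hours 9 minutes leg 2 → 1:50 PM UTC.
Adelaide is UTC+10:30, so local arrival = 1:50 PM + 10:30 = 12:20 AM on Nov 18.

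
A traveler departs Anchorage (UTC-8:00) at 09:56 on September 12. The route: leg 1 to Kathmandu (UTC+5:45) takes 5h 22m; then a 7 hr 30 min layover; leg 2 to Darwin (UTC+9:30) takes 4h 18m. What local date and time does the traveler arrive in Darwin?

20:36 on September 13

Convert departure to UTC: 09:56 + 8:00 = 17:56 UTC on Sep 12.
Add 5 hours 22 minutes leg 1 → 23:18 UTC.
Add 7 hours and 30 minutes layover in Kathmandu → 06:48 UTC (Sep 13).
Add 4 hours and 18 minutes leg 2 → 11:06 UTC.
Darwin is UTC+9:30, so local arrival = 11:06 + 9:30 = 20:36 on Sep 13.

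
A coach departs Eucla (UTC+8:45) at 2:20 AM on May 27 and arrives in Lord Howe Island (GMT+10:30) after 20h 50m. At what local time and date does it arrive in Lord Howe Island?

12:55 AM on May 28

Convert departure to UTC: 2:20 AM − 8:45 = 5:35 PM UTC on May 26.
Add 20 hours 50 minutes travel time → 2:25 PM UTC (May 27).
Lord Howe Island is UTC+10:30, so local arrival = 2:25 PM + 10:30 = 12:55 AM on May 28.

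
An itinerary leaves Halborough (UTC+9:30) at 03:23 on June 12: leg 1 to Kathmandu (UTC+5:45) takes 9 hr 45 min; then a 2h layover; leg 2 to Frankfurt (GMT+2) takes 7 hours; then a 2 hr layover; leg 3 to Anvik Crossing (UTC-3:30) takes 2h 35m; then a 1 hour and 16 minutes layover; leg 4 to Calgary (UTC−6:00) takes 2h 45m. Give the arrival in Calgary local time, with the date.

15:14 on June 12

Convert departure to UTC: 03:23 − 9:30 = 17:53 UTC on Jun 11.
Add 9 hours 45 minutes leg 1 → 03:38 UTC (Jun 12).
Add 2 hours layover in Kathmandu → 05:38 UTC.
Add 7 hours leg 2 → 12:38 UTC.
Add 2 hours layover in Frankfurt → 14:38 UTC.
Add 2 hours 35 minutes leg 3 → 17:13 UTC.
Add 1 hour 16 minutes layover in Anvik Crossing → 18:29 UTC.
Add 2 hours 45 minutes leg 4 → 21:14 UTC.
Calgary is UTC−6:00, so local arrival = 21:14 − 6:00 = 15:14 on Jun 12.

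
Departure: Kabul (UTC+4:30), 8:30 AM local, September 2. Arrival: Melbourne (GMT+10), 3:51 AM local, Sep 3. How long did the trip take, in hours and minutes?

Departure in UTC: 8:30 AM − 4:30 = 4:00 AM on Sep 2.
Arrival in UTC: 3:51 AM − 10:00 = 5:51 PM on Sep 2.
Elapsed = 5:51 PM − 4:00 AM = 13 hours 51 minutes.

13 hours 51 minutes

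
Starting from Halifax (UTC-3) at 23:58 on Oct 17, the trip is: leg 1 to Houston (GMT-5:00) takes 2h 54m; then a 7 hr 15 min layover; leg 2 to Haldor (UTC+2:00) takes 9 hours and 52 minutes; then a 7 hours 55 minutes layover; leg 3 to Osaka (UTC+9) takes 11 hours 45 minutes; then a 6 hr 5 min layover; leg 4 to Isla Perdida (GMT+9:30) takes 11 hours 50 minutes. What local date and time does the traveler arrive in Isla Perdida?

Convert departure to UTC: 23:58 + 3:00 = 02:58 UTC on Oct 18.
Add 2 hours 54 minutes leg 1 → 05:52 UTC.
Add 7 hours 15 minutes layover in Houston → 13:07 UTC.
Add 9 hours 52 minutes leg 2 → 22:59 UTC.
Add 7 hours 55 minutes layover in Haldor → 06:54 UTC (Oct 19).
Add 11 hours and 45 minutes leg 3 → 18:39 UTC.
Add 6 hours 5 minutes layover in Osaka → 00:44 UTC (Oct 20).
Add 11 hours and 50 minutes leg 4 → 12:34 UTC.
Isla Perdida is UTC+9:30, so local arrival = 12:34 + 9:30 = 22:04 on Oct 20.

22:04 on October 20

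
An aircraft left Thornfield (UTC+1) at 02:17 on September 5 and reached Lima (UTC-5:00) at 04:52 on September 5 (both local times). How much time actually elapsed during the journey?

8 hours 35 minutes

Departure in UTC: 02:17 − 1:00 = 01:17 on Sep 5.
Arrival in UTC: 04:52 + 5:00 = 09:52 on Sep 5.
Elapsed = 09:52 − 01:17 = 8 hours 35 minutes.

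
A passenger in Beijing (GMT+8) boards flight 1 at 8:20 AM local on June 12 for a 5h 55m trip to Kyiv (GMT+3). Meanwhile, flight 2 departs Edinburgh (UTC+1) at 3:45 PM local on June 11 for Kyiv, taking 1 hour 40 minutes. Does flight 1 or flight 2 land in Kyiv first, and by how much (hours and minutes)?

the second, by 13 hours 50 minutes

Flight 1 in UTC: 8:20 AM − 8:00 = 12:20 AM on Jun 12.
+5 hours and 55 minutes → arrive 6:15 AM UTC on Jun 12.
Flight 2 in UTC: 3:45 PM − 1:00 = 2:45 PM on Jun 11.
+1 hour 40 minutes → arrive 4:25 PM UTC on Jun 11.
Flight 2 lands earlier by 13 hours 50 minutes.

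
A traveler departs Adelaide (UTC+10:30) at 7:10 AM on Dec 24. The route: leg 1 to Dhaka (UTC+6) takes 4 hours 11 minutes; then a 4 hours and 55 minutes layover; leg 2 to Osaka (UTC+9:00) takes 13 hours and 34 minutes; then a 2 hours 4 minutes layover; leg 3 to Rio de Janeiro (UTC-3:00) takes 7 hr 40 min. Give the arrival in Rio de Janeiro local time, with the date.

Convert departure to UTC: 7:10 AM − 10:30 = 8:40 PM UTC on Dec 23.
Add 4 hours and 11 minutes leg 1 → 12:51 AM UTC (Dec 24).
Add 4 hours 55 minutes layover in Dhaka → 5:46 AM UTC.
Add 13 hours 34 minutes leg 2 → 7:20 PM UTC.
Add 2 hours and 4 minutes layover in Osaka → 9:24 PM UTC.
Add 7 hours 40 minutes leg 3 → 5:04 AM UTC (Dec 25).
Rio de Janeiro is UTC−3:00, so local arrival = 5:04 AM − 3:00 = 2:04 AM on Dec 25.

2:04 AM on December 25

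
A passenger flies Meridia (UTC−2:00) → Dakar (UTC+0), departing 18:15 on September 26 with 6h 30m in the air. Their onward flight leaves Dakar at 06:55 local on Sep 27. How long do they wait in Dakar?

4 hours 10 minutes

Convert departure to UTC: 18:15 + 2:00 = 20:15 UTC on Sep 26.
Add 6 hours 30 minutes flight time → 02:45 UTC (Sep 27).
Dakar is UTC+0, so local arrival is the same: 02:45 on Sep 27.
Layover = 06:55 − 02:45 = 4 hours 10 minutes.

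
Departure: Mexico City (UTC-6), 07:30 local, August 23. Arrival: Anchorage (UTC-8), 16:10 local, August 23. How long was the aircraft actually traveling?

10 hours 40 minutes

Anchorage is 2:00 behind Mexico City.
Clock-face elapsed time (ignoring zones) is 8 hours 40 minutes.
Actual elapsed = 8 hours 40 minutes + 2:00 = 10 hours 40 minutes.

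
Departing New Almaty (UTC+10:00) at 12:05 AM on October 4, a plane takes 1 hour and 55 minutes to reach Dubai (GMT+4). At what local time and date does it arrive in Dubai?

8:00 PM on Oct 3

Convert departure to UTC: 12:05 AM − 10:00 = 2:05 PM UTC on Oct 3.
Add 1 hour 55 minutes travel time → 4:00 PM UTC.
Dubai is UTC+4:00, so local arrival = 4:00 PM + 4:00 = 8:00 PM on Oct 3.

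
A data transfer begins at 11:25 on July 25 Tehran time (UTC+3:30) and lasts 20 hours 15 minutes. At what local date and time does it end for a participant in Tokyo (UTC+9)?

Convert start to UTC: 11:25 − 3:30 = 07:55 UTC on Jul 25.
Add 20 hours 15 minutes duration → 04:10 UTC (Jul 26).
Tokyo is UTC+9:00, so local end time = 04:10 + 9:00 = 13:10 on Jul 26.

13:10 on Jul 26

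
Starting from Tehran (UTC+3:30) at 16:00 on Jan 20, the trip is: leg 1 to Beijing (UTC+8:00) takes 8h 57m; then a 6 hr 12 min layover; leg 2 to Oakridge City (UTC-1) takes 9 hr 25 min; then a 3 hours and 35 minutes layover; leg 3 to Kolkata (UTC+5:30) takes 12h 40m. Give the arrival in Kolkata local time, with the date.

Convert departure to UTC: 16:00 − 3:30 = 12:30 UTC on Jan 20.
Add 8 hours and 57 minutes leg 1 → 21:27 UTC.
Add 6 hours and 12 minutes layover in Beijing → 03:39 UTC (Jan 21).
Add 9 hours 25 minutes leg 2 → 13:04 UTC.
Add 3 hours 35 minutes layover in Oakridge City → 16:39 UTC.
Add 12 hours 40 minutes leg 3 → 05:19 UTC (Jan 22).
Kolkata is UTC+5:30, so local arrival = 05:19 + 5:30 = 10:49 on Jan 22.

10:49 on January 22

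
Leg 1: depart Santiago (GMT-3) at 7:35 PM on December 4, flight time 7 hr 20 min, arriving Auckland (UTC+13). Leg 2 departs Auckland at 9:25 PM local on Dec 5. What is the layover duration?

Convert departure to UTC: 7:35 PM + 3:00 = 10:35 PM UTC on Dec 4.
Add 7 hours 20 minutes flight time → 5:55 AM UTC (Dec 5).
Auckland is UTC+13:00, so local arrival = 5:55 AM + 13:00 = 6:55 PM on Dec 5.
Layover = 9:25 PM − 6:55 PM = 2 hours 30 minutes.

2 hours 30 minutes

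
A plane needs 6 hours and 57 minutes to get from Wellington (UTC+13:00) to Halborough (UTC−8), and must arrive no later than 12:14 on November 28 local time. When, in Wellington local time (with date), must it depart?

Target arrival in UTC: 12:14 + 8:00 = 20:14 on Nov 28.
Subtract 6 hours 57 minutes → departure 13:17 UTC on Nov 28.
Wellington is UTC+13:00: 13:17 + 13:00 = 02:17 on Nov 29.

02:17 on Nov 29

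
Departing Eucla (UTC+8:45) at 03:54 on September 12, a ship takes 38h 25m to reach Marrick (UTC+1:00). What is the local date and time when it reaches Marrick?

10:34 on September 13

Convert departure to UTC: 03:54 − 8:45 = 19:09 UTC on Sep 11.
Add 38 hours 25 minutes travel time → 09:34 UTC (Sep 13).
Marrick is UTC+1:00, so local arrival = 09:34 + 1:00 = 10:34 on Sep 13.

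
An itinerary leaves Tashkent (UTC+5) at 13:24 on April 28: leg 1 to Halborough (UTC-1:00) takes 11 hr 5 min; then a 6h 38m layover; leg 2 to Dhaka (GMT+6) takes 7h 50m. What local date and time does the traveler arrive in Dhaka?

15:57 on April 29

Convert departure to UTC: 13:24 − 5:00 = 08:24 UTC on Apr 28.
Add 11 hours and 5 minutes leg 1 → 19:29 UTC.
Add 6 hours 38 minutes layover in Halborough → 02:07 UTC (Apr 29).
Add 7 hours and 50 minutes leg 2 → 09:57 UTC.
Dhaka is UTC+6:00, so local arrival = 09:57 + 6:00 = 15:57 on Apr 29.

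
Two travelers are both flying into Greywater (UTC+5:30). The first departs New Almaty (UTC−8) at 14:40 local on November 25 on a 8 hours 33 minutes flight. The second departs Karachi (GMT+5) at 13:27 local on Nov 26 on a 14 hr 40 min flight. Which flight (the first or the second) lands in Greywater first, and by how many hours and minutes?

the first, by 15 hours 54 minutes

Flight 1 in UTC: 14:40 + 8:00 = 22:40 on Nov 25.
+8 hours 33 minutes → arrive 07:13 UTC on Nov 26.
Flight 2 in UTC: 13:27 − 5:00 = 08:27 on Nov 26.
+14 hours and 40 minutes → arrive 23:07 UTC on Nov 26.
Flight 1 lands earlier by 15 hours 54 minutes.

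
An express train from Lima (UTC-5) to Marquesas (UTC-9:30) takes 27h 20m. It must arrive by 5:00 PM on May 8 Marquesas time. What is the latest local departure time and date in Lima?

6:10 PM on May 7

Target arrival in UTC: 5:00 PM + 9:30 = 2:30 AM on May 9.
Subtract 27 hours 20 minutes → departure 11:10 PM UTC on May 7.
Lima is UTC−5:00: 11:10 PM − 5:00 = 6:10 PM on May 7.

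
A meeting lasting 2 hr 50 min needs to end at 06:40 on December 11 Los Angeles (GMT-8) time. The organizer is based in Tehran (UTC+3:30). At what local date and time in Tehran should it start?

15:20 on December 11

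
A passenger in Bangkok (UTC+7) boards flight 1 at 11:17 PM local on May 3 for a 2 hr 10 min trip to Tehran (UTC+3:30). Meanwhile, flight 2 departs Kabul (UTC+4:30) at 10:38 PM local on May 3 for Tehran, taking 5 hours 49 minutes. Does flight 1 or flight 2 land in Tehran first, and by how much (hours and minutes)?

Flight 1 in UTC: 11:17 PM − 7:00 = 4:17 PM on May 3.
+2 hours and 10 minutes → arrive 6:27 PM UTC on May 3.
Flight 2 in UTC: 10:38 PM − 4:30 = 6:08 PM on May 3.
+5 hours 49 minutes → arrive 11:57 PM UTC on May 3.
Flight 1 lands earlier by 5 hours 30 minutes.

the first, by 5 hours 30 minutes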